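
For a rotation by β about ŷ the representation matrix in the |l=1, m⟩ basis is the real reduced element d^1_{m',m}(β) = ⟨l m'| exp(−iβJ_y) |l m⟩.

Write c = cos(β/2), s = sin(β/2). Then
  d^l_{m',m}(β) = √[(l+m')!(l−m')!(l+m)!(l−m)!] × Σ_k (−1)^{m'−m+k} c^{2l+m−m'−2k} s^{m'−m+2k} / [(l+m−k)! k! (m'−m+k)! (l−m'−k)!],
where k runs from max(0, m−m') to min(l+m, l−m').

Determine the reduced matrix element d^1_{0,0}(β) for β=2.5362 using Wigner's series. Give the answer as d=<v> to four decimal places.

d^1_{0,0}(β=2.5362) via Wigner's sum:
Half-angle: c=0.298095, s=0.954536. N=√(1·1·1·1)=1.000000
k∈{0,1} keeps every argument non-negative
  k=0: (−1)^0·1.0000/(1)·0.2981^2·0.9545^0 = +0.088861
  k=1: (−1)^1·1.0000/(1)·0.2981^0·0.9545^2 = -0.911139
d^1_{0,0}(2.5362) = +0.088861 -0.911139 = -0.822279

d=-0.8223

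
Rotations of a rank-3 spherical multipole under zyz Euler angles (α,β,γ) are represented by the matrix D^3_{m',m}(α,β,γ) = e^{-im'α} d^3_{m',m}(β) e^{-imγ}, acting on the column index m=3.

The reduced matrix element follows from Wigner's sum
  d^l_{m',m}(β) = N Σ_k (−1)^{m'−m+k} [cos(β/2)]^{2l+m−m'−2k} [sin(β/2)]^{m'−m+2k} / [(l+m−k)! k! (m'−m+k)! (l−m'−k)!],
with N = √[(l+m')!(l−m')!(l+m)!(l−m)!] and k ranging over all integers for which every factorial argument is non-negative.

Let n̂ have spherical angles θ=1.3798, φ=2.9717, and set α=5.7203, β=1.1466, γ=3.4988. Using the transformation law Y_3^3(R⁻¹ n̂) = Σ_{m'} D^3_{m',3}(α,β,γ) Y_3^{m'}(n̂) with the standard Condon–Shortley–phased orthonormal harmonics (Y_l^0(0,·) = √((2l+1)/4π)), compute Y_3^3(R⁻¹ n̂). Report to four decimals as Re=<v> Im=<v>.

Need the full column D^3_{m',3} for m'=−3..3 at α=5.7203, β=1.1466, γ=3.4988.
cos(β/2)=0.840116, sin(β/2)=0.542407
d^3_{-3,3}: single k=6 term ⇒ +0.025466;  D = +0.023637+0.009477i
d^3_{-2,3}: single k=5 term ⇒ +0.096615;  D = +0.056654+0.078261i
d^3_{-1,3}: single k=4 term ⇒ +0.236606;  D = +0.015064+0.236126i
d^3_{0,3}: single k=3 term ⇒ +0.423164;  D = -0.202569+0.371529i
d^3_{1,3}: single k=2 term ⇒ +0.567614;  D = -0.495732+0.276470i
d^3_{2,3}: single k=1 term ⇒ +0.556028;  D = -0.555213-0.030093i
d^3_{3,3}: single k=0 term ⇒ +0.351588;  D = -0.286755-0.203435i
Y_3^{m'}(θ=1.3798,φ=2.9717) and Σ D·Y over m':
  (+0.0236+0.0095i)·(-0.3447-0.1927i)  (+0.0567+0.0783i)·(+0.1763+0.0623i)  (+0.0151+0.2361i)·(+0.2564+0.0440i)  (-0.2026+0.3715i)·(-0.1998+0.0000i)  (-0.4957+0.2765i)·(-0.2564+0.0440i)  (-0.5552-0.0301i)·(+0.1763-0.0623i)  (-0.2868-0.2034i)·(+0.3447-0.1927i)
Y_3^3(R⁻¹ n̂) = -0.090138-0.081767i

Re=-0.0901 Im=-0.0818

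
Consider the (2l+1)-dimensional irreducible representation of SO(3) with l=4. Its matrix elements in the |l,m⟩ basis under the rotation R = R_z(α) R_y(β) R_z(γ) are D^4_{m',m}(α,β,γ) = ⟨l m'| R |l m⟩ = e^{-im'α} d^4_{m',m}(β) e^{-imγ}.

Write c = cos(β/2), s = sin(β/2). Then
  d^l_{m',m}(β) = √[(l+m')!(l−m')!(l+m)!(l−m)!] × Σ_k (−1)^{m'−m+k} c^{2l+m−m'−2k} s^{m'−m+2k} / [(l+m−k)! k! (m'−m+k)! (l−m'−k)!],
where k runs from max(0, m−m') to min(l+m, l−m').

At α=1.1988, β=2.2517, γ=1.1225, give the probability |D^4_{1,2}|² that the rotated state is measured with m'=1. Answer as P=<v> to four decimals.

Split into d^4_{1,2}(β=2.2517) × two z-phases.
With c≡cos(β/2)=0.430409 and s≡sin(β/2)=0.902634, N=[120·6·720·2]^{1/2}=1018.233765
The bounds max(0,m−m')=1 and min(l+m,l−m')=3 give 3 terms
  k=1: (−1)^0·1018.2338/(240)·0.4304^7·0.9026^1 = +0.010479
  k=2: (−1)^1·1018.2338/(48)·0.4304^5·0.9026^3 = -0.230436
  k=3: (−1)^2·1018.2338/(72)·0.4304^3·0.9026^5 = +0.675644
d^4_{1,2}(2.2517) = +0.010479 -0.230436 +0.675644 = +0.455688
|D^4_{1,2}|² = |d^4_{1,2}(β)|² = (+0.455688)² = 0.207651 (the z-rotation phases have unit modulus)

P=0.2077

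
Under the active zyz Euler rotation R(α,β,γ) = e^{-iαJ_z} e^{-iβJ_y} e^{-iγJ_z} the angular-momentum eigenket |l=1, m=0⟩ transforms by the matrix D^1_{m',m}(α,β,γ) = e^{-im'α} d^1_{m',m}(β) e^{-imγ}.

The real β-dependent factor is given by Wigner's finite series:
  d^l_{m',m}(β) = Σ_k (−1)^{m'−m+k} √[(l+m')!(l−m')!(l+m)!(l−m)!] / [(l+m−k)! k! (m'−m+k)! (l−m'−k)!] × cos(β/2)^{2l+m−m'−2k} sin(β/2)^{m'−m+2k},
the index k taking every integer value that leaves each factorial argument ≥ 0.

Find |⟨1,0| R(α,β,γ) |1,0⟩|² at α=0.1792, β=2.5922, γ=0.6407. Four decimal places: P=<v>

P=0.7273

Split into d^1_{0,0}(β=2.5922) × two z-phases.
Half-angle: c=0.271255, s=0.962508. N=√(1·1·1·1)=1.000000
The bounds max(0,m−m')=0 and min(l+m,l−m')=1 give 2 terms
  k=0: (−1)^0·1.0000/(1)·0.2713^2·0.9625^0 = +0.073579
  k=1: (−1)^1·1.0000/(1)·0.2713^0·0.9625^2 = -0.926421
d^1_{0,0}(2.5922) = +0.073579 -0.926421 = -0.852842
|D^1_{0,0}|² = |d^1_{0,0}(β)|² = (-0.852842)² = 0.727339 (the z-rotation phases have unit modulus)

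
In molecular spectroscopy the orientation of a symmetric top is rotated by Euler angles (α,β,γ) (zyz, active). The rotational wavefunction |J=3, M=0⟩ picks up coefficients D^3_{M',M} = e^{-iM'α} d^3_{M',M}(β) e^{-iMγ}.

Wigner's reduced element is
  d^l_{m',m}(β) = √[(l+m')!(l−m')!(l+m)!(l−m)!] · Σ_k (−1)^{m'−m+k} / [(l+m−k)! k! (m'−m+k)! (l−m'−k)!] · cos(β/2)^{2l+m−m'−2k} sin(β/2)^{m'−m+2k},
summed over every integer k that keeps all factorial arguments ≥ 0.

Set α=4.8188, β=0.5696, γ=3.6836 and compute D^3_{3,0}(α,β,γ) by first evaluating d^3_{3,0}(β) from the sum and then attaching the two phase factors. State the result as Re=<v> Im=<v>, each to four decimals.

Re=0.0275 Im=0.0833

D^3_{3,0}(4.8188,0.5696,3.6836) = e^{-i·3·4.8188}·d^3_{3,0}(0.5696)·e^{-i·0·3.6836}. Compute d first:
Half-angle: c=0.959718, s=0.280966. N=√(720·1·6·6)=160.996894
k∈{0} keeps every argument non-negative
  k=0: (−1)^3·160.9969/(36)·0.9597^3·0.2810^3 = -0.087681
d^3_{3,0}(0.5696) = -0.087681
Attach z-rotation phases: D = e^{-i(3)(4.8188)}·(-0.087681)·e^{-i(0)(3.6836)} = +0.027518+0.083251i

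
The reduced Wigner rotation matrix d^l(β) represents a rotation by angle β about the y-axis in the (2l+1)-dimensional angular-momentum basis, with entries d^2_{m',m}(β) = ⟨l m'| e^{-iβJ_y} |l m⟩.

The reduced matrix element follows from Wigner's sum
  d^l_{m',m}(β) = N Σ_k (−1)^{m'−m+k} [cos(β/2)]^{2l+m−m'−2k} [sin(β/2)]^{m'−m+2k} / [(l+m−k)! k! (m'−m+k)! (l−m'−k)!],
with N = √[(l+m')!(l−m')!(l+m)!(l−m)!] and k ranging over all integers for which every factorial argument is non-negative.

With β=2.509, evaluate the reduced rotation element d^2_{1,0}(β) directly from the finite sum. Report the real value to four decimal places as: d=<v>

d^2_{1,0}(β=2.509) via Wigner's sum:
c=cos(2.509/2)=0.311049, s=sin(2.509/2)=0.950394; N=√[6·1·2·2]=4.898979
The bounds max(0,m−m')=0 and min(l+m,l−m')=1 give 2 terms
  k=0: (−1)^1·4.8990/(2)·0.3110^3·0.9504^1 = -0.070059
  k=1: (−1)^2·4.8990/(2)·0.3110^1·0.9504^3 = +0.654056
d^2_{1,0}(2.509) = -0.070059 +0.654056 = +0.583997

d=0.5840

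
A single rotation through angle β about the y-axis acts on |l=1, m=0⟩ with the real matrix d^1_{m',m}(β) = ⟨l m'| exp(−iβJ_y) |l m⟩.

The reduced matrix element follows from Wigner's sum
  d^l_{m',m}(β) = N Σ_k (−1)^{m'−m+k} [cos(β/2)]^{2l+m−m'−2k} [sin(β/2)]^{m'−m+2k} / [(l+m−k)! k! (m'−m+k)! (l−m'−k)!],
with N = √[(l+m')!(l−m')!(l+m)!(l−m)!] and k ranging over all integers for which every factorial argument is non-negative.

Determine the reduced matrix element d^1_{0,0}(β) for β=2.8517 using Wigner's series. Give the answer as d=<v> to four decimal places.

d=-0.9583

d^1_{0,0}(β=2.8517) via Wigner's sum:
With c≡cos(β/2)=0.144439 and s≡sin(β/2)=0.989514, N=[1·1·1·1]^{1/2}=1.000000
The bounds max(0,m−m')=0 and min(l+m,l−m')=1 give 2 terms
  k=0: (−1)^0·1.0000/(1)·0.1444^2·0.9895^0 = +0.020863
  k=1: (−1)^1·1.0000/(1)·0.1444^0·0.9895^2 = -0.979137
d^1_{0,0}(2.8517) = +0.020863 -0.979137 = -0.958275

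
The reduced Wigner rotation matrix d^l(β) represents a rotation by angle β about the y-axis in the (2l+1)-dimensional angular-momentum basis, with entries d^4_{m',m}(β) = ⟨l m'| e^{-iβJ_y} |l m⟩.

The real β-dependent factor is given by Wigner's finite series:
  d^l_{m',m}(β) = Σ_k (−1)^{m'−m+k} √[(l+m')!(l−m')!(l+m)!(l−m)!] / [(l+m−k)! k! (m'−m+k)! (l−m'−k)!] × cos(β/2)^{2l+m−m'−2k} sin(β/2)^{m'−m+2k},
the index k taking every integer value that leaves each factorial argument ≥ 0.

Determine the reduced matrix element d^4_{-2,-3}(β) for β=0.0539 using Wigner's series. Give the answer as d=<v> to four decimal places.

d=-0.1004

d^4_{-2,-3}(β=0.0539) via Wigner's sum:
With c≡cos(β/2)=0.999637 and s≡sin(β/2)=0.026947, N=[2·720·1·5040]^{1/2}=2693.993318
The bounds max(0,m−m')=0 and min(l+m,l−m')=1 give 2 terms
  k=0: (−1)^1·2693.9933/(720)·0.9996^7·0.0269^1 = -0.100569
  k=1: (−1)^2·2693.9933/(240)·0.9996^5·0.0269^3 = +0.000219
d^4_{-2,-3}(0.0539) = -0.100569 +0.000219 = -0.100350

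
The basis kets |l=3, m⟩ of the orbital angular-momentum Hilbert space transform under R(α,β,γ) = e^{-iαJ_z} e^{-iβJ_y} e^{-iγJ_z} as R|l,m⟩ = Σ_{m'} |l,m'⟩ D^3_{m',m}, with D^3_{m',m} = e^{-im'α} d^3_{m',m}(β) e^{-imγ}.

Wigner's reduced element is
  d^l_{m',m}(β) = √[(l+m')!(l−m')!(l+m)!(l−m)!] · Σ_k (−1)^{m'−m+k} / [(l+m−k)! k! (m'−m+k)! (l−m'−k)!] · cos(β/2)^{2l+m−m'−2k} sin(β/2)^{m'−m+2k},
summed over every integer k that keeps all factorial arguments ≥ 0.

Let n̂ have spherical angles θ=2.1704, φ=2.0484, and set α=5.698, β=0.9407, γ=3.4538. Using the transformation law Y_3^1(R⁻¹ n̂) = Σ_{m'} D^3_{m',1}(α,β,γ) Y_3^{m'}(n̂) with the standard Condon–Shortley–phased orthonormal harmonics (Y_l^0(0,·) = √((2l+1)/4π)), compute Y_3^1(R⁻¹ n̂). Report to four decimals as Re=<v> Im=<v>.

Re=0.1575 Im=0.3841

Need the full column D^3_{m',1} for m'=−3..3 at α=5.698, β=0.9407, γ=3.4538.
cos(β/2)=0.891410, sin(β/2)=0.453198
d^3_{-3,1}: single k=4 term ⇒ +0.129824;  D = +0.061895+0.114119i
d^3_{-2,1}: k∈[3..4] ⇒ +0.416991 -0.053891 = +0.363100;  D = -0.031991+0.361688i
d^3_{-1,1}: k∈[2..4] ⇒ +0.778103 -0.268162 +0.008664 = +0.518605;  D = -0.323428+0.405395i
d^3_{0,1}: k∈[1..3] ⇒ +0.883620 -0.685187 +0.059035 = +0.257469;  D = -0.245022+0.079084i
d^3_{1,1}: k∈[0..2] ⇒ +0.501723 -1.037471 +0.201122 = -0.334626;  D = +0.322236+0.090215i
d^3_{2,1}: k∈[0..1] ⇒ -0.806631 +0.416991 = -0.389640;  D = +0.254758+0.294818i
d^3_{3,1}: single k=0 term ⇒ +0.502264;  D = -0.063839-0.498190i
Y_3^{m'}(θ=2.1704,φ=2.0484) and Σ D·Y over m':
  (+0.0619+0.1141i)·(+0.2325+0.0323i)  (-0.0320+0.3617i)·(+0.2270-0.3209i)  (-0.3234+0.4054i)·(-0.0726-0.1403i)  (-0.2450+0.0791i)·(+0.2965+0.0000i)  (+0.3222+0.0902i)·(+0.0726-0.1403i)  (+0.2548+0.2948i)·(+0.2270+0.3209i)  (-0.0638-0.4982i)·(-0.2325+0.0323i)
Y_3^1(R⁻¹ n̂) = +0.157468+0.384061i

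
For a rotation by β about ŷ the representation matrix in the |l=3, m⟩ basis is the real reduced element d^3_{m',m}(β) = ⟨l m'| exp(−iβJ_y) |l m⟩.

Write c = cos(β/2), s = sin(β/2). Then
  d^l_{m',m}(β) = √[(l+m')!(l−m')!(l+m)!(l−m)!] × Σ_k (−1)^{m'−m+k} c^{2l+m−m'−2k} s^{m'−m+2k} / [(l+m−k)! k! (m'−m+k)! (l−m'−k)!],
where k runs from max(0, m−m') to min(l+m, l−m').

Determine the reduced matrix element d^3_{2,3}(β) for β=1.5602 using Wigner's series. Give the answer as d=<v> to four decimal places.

d=0.3127

d^3_{2,3}(β=1.5602) via Wigner's sum:
c=cos(1.5602/2)=0.710843, s=sin(1.5602/2)=0.703351; N=√[120·1·720·1]=293.938769
k: max(0,(3)−(2))=1 … min(3+(3),3−(2))=1
  k=1: (−1)^0·293.9388/(120)·0.7108^5·0.7034^1 = +0.312692
d^3_{2,3}(1.5602) = +0.312692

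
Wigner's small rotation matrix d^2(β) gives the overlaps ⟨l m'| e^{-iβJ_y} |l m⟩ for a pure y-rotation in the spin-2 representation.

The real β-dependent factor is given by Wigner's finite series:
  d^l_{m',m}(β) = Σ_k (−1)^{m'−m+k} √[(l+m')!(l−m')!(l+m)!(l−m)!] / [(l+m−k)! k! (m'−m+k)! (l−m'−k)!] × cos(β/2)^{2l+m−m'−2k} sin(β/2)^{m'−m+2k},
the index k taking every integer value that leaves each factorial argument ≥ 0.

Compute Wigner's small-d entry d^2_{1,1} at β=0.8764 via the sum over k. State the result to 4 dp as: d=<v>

d=0.2295

d^2_{1,1}(β=0.8764) via Wigner's sum:
c=cos(0.8764/2)=0.905517, s=sin(0.8764/2)=0.424310; N=√[6·1·6·1]=6.000000
The bounds max(0,m−m')=0 and min(l+m,l−m')=1 give 2 terms
  k=0: (−1)^0·6.0000/(6)·0.9055^4·0.4243^0 = +0.672336
  k=1: (−1)^1·6.0000/(2)·0.9055^2·0.4243^2 = -0.442875
d^2_{1,1}(0.8764) = +0.672336 -0.442875 = +0.229461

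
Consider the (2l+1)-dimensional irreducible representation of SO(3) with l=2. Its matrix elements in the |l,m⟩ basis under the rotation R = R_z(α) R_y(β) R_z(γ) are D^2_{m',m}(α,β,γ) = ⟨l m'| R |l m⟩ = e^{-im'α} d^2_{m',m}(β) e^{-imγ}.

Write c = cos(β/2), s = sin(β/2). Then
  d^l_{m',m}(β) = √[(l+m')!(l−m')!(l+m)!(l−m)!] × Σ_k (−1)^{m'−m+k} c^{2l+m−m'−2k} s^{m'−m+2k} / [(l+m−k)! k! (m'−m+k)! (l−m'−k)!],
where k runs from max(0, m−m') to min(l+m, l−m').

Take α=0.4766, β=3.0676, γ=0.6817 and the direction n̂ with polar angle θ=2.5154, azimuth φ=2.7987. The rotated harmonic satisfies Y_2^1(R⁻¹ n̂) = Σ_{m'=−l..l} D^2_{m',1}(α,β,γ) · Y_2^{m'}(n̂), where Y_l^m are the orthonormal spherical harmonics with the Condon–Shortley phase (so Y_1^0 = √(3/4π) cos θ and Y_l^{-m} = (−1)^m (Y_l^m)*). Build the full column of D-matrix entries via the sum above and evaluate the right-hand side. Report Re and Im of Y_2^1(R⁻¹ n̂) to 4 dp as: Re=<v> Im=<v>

Re=-0.3766 Im=-0.0261

Need the full column D^2_{m',1} for m'=−2..2 at α=0.4766, β=3.0676, γ=0.6817.
cos(β/2)=0.036988, sin(β/2)=0.999316
d^2_{-2,1}: single k=3 term ⇒ +0.073824;  D = +0.071120+0.019798i
d^2_{-1,1}: k∈[2..3] ⇒ +0.004099 -0.997266 = -0.993167;  D = -0.972351+0.202273i
d^2_{0,1}: k∈[1..2] ⇒ +0.000124 -0.090416 = -0.090292;  D = -0.070112+0.056894i
d^2_{1,1}: k∈[0..1] ⇒ +0.000002 -0.004099 = -0.004097;  D = -0.001642+0.003753i
d^2_{2,1}: single k=0 term ⇒ -0.000101;  D = +0.000006+0.000101i
Y_2^{m'}(θ=2.5154,φ=2.7987) and Σ D·Y over m':
  (+0.0711+0.0198i)·(+0.1027+0.0840i)  (-0.9724+0.2023i)·(+0.3455+0.1233i)  (-0.0701+0.0569i)·(+0.3058+0.0000i)  (-0.0016+0.0038i)·(-0.3455+0.1233i)  (+0.0000+0.0001i)·(+0.1027-0.0840i)
Y_2^1(R⁻¹ n̂) = -0.376585-0.026129i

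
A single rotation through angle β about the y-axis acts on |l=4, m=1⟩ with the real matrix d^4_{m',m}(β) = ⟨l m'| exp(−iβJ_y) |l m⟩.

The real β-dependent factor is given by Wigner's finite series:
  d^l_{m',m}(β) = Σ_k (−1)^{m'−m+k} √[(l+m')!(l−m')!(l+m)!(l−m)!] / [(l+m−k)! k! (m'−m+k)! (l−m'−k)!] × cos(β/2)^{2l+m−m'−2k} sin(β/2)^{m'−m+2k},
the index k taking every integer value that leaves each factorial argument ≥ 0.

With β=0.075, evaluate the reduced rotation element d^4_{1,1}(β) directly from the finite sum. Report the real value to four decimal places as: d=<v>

d=0.9735

d^4_{1,1}(β=0.075) via Wigner's sum:
c=cos(0.075/2)=0.999297, s=sin(0.075/2)=0.037491; N=√[120·6·120·6]=720.000000
Admissible k: 0..3 (factorial args all ≥0)
  k=0: (−1)^0·720.0000/(720)·0.9993^8·0.0375^0 = +0.994389
  k=1: (−1)^1·720.0000/(48)·0.9993^6·0.0375^2 = -0.020995
  k=2: (−1)^2·720.0000/(24)·0.9993^4·0.0375^4 = +0.000059
  k=3: (−1)^3·720.0000/(72)·0.9993^2·0.0375^6 = -0.000000
d^4_{1,1}(0.075) = +0.994389 -0.020995 +0.000059 -0.000000 = +0.973453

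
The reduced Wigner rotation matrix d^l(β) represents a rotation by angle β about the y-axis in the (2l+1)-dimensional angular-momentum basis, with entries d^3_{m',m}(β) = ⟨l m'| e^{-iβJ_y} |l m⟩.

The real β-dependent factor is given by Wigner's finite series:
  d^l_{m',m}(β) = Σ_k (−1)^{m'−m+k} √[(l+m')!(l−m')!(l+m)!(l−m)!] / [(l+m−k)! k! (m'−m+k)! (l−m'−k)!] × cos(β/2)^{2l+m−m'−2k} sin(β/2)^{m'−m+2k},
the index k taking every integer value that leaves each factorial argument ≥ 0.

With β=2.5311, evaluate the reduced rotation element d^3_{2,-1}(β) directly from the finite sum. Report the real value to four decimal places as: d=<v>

d=0.6011

d^3_{2,-1}(β=2.5311) via Wigner's sum:
c=cos(2.5311/2)=0.300528, s=sin(2.5311/2)=0.953773; N=√[120·1·2·24]=75.894664
The bounds max(0,m−m')=0 and min(l+m,l−m')=1 give 2 terms
  k=0: (−1)^3·75.8947/(12)·0.3005^3·0.9538^3 = -0.148943
  k=1: (−1)^4·75.8947/(24)·0.3005^1·0.9538^5 = +0.750084
d^3_{2,-1}(2.5311) = -0.148943 +0.750084 = +0.601141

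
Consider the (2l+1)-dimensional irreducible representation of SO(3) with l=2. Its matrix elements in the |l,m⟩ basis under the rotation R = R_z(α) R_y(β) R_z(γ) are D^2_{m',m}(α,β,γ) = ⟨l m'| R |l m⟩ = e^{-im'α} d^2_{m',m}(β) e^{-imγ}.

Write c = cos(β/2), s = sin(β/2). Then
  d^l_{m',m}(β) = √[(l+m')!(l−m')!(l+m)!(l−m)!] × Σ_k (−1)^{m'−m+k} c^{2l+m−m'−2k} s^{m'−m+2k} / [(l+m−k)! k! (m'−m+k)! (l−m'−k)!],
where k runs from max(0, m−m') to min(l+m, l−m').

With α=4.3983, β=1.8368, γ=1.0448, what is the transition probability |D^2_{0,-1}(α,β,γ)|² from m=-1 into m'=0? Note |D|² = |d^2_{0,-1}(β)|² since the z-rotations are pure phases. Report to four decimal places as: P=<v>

P=0.0965

Split into d^2_{0,-1}(β=1.8368) × two z-phases.
c=cos(1.8368/2)=0.607092, s=sin(1.8368/2)=0.794631; N=√[2·2·1·6]=4.898979
The bounds max(0,m−m')=0 and min(l+m,l−m')=1 give 2 terms
  k=0: (−1)^1·4.8990/(2)·0.6071^3·0.7946^1 = -0.435517
  k=1: (−1)^2·4.8990/(2)·0.6071^1·0.7946^3 = +0.746152
d^2_{0,-1}(1.8368) = -0.435517 +0.746152 = +0.310635
|D^2_{0,-1}|² = |d^2_{0,-1}(β)|² = (+0.310635)² = 0.096494 (the z-rotation phases have unit modulus)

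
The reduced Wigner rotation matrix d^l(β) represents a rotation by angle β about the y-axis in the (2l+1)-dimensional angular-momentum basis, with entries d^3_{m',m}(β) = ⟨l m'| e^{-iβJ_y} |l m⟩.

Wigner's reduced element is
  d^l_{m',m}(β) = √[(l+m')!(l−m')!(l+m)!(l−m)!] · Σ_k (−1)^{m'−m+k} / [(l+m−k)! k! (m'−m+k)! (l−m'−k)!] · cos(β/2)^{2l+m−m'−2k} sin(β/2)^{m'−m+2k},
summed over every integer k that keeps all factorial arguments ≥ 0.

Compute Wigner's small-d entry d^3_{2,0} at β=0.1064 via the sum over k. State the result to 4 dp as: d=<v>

d=0.0154

d^3_{2,0}(β=0.1064) via Wigner's sum:
Half-angle: c=0.998585, s=0.053175. N=√(120·1·6·6)=65.726707
Admissible k: 0..1 (factorial args all ≥0)
  k=0: (−1)^2·65.7267/(12)·0.9986^4·0.0532^2 = +0.015400
  k=1: (−1)^3·65.7267/(12)·0.9986^2·0.0532^4 = -0.000044
d^3_{2,0}(0.1064) = +0.015400 -0.000044 = +0.015356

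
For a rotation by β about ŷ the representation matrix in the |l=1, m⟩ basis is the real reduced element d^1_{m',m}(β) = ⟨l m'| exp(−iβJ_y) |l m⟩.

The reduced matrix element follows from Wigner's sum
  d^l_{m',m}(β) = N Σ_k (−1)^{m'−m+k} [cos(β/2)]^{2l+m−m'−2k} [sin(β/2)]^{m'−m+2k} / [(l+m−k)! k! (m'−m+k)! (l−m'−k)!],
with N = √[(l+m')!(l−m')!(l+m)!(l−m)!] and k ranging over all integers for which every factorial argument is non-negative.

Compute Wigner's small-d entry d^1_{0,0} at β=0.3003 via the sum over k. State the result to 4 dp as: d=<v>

d=0.9552

d^1_{0,0}(β=0.3003) via Wigner's sum:
With c≡cos(β/2)=0.988749 and s≡sin(β/2)=0.149586, N=[1·1·1·1]^{1/2}=1.000000
Admissible k: 0..1 (factorial args all ≥0)
  k=0: (−1)^0·1.0000/(1)·0.9887^2·0.1496^0 = +0.977624
  k=1: (−1)^1·1.0000/(1)·0.9887^0·0.1496^2 = -0.022376
d^1_{0,0}(0.3003) = +0.977624 -0.022376 = +0.955248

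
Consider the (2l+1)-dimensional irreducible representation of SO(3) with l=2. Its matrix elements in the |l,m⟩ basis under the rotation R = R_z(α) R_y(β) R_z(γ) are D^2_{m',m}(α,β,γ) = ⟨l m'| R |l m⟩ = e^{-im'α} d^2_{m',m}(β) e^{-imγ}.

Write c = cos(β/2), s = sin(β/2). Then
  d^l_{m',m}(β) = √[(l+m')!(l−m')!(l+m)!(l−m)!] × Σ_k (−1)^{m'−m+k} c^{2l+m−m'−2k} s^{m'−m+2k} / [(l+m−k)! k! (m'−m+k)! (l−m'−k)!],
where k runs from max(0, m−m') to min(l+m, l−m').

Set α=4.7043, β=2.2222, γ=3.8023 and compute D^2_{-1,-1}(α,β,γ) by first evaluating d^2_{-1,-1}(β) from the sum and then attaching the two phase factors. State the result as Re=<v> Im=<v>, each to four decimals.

First d^2_{-1,-1}(β=2.2222), then the phase factors e^{-i(-1)α} and e^{-i(-1)γ}:
c=cos(2.2222/2)=0.443676, s=sin(2.2222/2)=0.896187; N=√[1·6·1·6]=6.000000
k∈{0,1} keeps every argument non-negative
  k=0: (−1)^0·6.0000/(6)·0.4437^4·0.8962^0 = +0.038749
  k=1: (−1)^1·6.0000/(2)·0.4437^2·0.8962^2 = -0.474297
d^2_{-1,-1}(2.2222) = +0.038749 -0.474297 = -0.435548
Phases: e^{-i·(-1)·4.7043}=-0.008089-0.999967i, e^{-i·(-1)·3.8023}=-0.789558-0.613675i ⇒ D=+0.264495-0.346041i

Re=0.2645 Im=-0.3460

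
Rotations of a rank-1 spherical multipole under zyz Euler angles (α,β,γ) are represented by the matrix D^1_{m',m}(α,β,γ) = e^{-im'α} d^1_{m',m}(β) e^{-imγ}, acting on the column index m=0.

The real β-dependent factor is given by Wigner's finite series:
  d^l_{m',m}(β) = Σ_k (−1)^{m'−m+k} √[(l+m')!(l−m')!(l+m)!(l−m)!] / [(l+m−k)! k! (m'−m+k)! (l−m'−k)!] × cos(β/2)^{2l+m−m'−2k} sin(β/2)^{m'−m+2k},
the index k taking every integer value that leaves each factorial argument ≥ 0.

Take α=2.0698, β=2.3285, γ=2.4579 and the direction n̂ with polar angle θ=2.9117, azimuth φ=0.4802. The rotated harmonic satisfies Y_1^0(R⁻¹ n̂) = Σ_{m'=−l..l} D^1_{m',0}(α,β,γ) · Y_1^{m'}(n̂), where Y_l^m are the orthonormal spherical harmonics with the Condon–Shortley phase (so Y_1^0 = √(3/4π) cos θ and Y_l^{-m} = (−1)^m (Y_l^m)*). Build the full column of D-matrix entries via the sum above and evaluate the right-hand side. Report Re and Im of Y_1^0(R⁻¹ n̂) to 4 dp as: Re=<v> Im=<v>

Re=0.3254 Im=0.0000

Need the full column D^1_{m',0} for m'=−1..1 at α=2.0698, β=2.3285, γ=2.4579.
cos(β/2)=0.395440, sin(β/2)=0.918492
d^1_{-1,0}: single k=1 term ⇒ +0.513654;  D = -0.245809+0.451019i
d^1_{0,0}: k∈[0..1] ⇒ +0.156372 -0.843628 = -0.687255;  D = -0.687255+0.000000i
d^1_{1,0}: single k=0 term ⇒ -0.513654;  D = +0.245809+0.451019i
Y_1^{m'}(θ=2.9117,φ=0.4802) and Σ D·Y over m':
  (-0.2458+0.4510i)·(+0.0698-0.0364i)  (-0.6873+0.0000i)·(-0.4757+0.0000i)  (+0.2458+0.4510i)·(-0.0698-0.0364i)
Y_1^0(R⁻¹ n̂) = +0.325439+0.000000i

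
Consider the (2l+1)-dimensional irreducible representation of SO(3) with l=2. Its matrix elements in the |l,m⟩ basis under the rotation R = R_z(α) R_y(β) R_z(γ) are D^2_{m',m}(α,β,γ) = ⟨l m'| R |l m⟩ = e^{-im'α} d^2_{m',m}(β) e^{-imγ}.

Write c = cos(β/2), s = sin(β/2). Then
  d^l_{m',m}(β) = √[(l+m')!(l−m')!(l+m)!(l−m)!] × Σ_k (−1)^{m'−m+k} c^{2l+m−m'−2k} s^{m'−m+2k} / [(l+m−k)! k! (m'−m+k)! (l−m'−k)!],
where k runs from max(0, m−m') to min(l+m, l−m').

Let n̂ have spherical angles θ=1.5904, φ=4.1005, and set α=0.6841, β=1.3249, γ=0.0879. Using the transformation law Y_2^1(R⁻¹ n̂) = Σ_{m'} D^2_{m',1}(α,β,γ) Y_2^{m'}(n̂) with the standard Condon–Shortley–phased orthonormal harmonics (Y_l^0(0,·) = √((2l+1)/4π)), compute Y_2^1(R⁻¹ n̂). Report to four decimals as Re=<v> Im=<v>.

Need the full column D^2_{m',1} for m'=−2..2 at α=0.6841, β=1.3249, γ=0.0879.
cos(β/2)=0.788488, sin(β/2)=0.615050
d^2_{-2,1}: single k=3 term ⇒ +0.366908;  D = +0.105093+0.351535i
d^2_{-1,1}: k∈[2..3] ⇒ +0.705558 -0.143101 = +0.562457;  D = +0.465419+0.315821i
d^2_{0,1}: k∈[1..2] ⇒ +0.738535 -0.449369 = +0.289166;  D = +0.288050-0.025385i
d^2_{1,1}: k∈[0..1] ⇒ +0.386527 -0.705558 = -0.319031;  D = -0.228591+0.222546i
d^2_{2,1}: single k=0 term ⇒ -0.603011;  D = -0.069012+0.599049i
Y_2^{m'}(θ=1.5904,φ=4.1005) and Σ D·Y over m':
  (+0.1051+0.3515i)·(-0.1313-0.3631i)  (+0.4654+0.3158i)·(+0.0087-0.0124i)  (+0.2881-0.0254i)·(-0.3150+0.0000i)  (-0.2286+0.2225i)·(-0.0087-0.0124i)  (-0.0690+0.5990i)·(-0.1313+0.3631i)
Y_2^1(R⁻¹ n̂) = -0.172648-0.182176i

Re=-0.1726 Im=-0.1822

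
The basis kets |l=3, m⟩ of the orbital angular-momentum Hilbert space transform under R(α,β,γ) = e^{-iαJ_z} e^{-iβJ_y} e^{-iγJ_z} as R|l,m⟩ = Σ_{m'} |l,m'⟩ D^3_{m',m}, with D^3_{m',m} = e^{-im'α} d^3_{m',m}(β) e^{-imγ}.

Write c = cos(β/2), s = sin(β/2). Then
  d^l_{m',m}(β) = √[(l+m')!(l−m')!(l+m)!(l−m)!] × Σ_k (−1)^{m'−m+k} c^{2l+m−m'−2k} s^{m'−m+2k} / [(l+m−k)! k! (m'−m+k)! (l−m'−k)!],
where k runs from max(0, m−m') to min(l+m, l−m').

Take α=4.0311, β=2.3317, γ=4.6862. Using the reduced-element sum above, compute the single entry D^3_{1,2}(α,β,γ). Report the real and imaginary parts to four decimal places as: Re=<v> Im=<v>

Re=-0.1826 Im=0.2025

Split into d^3_{1,2}(β=2.3317) × two z-phases.
c=cos(2.3317/2)=0.393969, s=sin(2.3317/2)=0.919124; N=√[24·2·120·1]=75.894664
k∈{1,2} keeps every argument non-negative
  k=1: (−1)^0·75.8947/(24)·0.3940^5·0.9191^1 = +0.027586
  k=2: (−1)^1·75.8947/(12)·0.3940^3·0.9191^3 = -0.300289
d^3_{1,2}(2.3317) = +0.027586 -0.300289 = -0.272703
Attach z-rotation phases: D = e^{-i(1)(4.0311)}·(-0.272703)·e^{-i(2)(4.6862)} = -0.182601+0.202543i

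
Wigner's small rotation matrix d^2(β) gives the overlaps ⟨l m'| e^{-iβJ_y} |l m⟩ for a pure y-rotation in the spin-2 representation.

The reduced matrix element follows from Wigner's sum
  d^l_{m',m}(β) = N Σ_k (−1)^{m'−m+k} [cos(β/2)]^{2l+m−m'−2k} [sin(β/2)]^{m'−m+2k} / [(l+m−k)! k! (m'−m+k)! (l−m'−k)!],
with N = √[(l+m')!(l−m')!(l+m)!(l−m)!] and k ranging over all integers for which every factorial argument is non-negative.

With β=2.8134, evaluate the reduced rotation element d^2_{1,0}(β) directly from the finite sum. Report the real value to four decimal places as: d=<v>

d^2_{1,0}(β=2.8134) via Wigner's sum:
With c≡cos(β/2)=0.163361 and s≡sin(β/2)=0.986566, N=[6·1·2·2]^{1/2}=4.898979
k∈{0,1} keeps every argument non-negative
  k=0: (−1)^1·4.8990/(2)·0.1634^3·0.9866^1 = -0.010535
  k=1: (−1)^2·4.8990/(2)·0.1634^1·0.9866^3 = +0.384240
d^2_{1,0}(2.8134) = -0.010535 +0.384240 = +0.373705

d=0.3737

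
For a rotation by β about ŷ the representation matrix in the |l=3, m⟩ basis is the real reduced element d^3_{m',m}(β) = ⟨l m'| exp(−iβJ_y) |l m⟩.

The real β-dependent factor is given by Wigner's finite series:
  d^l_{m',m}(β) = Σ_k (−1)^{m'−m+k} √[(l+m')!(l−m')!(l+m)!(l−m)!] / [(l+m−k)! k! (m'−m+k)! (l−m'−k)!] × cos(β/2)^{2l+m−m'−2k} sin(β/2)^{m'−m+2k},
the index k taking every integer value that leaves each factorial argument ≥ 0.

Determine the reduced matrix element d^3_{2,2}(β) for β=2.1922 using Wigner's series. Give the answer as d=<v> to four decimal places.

d=-0.1635

d^3_{2,2}(β=2.1922) via Wigner's sum:
Half-angle: c=0.457068, s=0.889432. N=√(120·1·120·1)=120.000000
k: max(0,(2)−(2))=0 … min(3+(2),3−(2))=1
  k=0: (−1)^0·120.0000/(120)·0.4571^6·0.8894^0 = +0.009118
  k=1: (−1)^1·120.0000/(24)·0.4571^4·0.8894^2 = -0.172631
d^3_{2,2}(2.1922) = +0.009118 -0.172631 = -0.163514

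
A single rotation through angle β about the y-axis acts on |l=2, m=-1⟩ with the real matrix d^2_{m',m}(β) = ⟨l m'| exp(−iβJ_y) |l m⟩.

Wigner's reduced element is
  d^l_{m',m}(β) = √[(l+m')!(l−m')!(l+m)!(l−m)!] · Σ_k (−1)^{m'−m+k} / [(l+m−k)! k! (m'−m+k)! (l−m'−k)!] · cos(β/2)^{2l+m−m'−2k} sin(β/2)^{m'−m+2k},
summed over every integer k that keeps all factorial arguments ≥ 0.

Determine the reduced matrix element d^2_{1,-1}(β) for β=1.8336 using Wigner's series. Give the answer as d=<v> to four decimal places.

d^2_{1,-1}(β=1.8336) via Wigner's sum:
With c≡cos(β/2)=0.608363 and s≡sin(β/2)=0.793659, N=[6·1·1·6]^{1/2}=6.000000
Admissible k: 0..1 (factorial args all ≥0)
  k=0: (−1)^2·6.0000/(2)·0.6084^2·0.7937^2 = +0.699382
  k=1: (−1)^3·6.0000/(6)·0.6084^0·0.7937^4 = -0.396767
d^2_{1,-1}(1.8336) = +0.699382 -0.396767 = +0.302615

d=0.3026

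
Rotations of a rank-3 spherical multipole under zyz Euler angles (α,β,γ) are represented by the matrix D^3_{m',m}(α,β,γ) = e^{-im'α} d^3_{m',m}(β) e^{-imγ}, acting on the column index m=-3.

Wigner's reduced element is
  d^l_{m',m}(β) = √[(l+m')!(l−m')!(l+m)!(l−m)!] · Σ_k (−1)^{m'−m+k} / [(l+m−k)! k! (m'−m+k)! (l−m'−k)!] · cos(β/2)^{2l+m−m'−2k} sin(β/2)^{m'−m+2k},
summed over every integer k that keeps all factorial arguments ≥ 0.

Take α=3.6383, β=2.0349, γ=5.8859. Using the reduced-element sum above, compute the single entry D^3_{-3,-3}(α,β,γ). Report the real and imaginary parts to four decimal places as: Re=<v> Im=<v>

Re=-0.0201 Im=-0.0062

D^3_{-3,-3}(3.6383,2.0349,5.8859) = e^{-i·-3·3.6383}·d^3_{-3,-3}(2.0349)·e^{-i·-3·5.8859}. Compute d first:
Half-angle: c=0.525537, s=0.850771. N=√(1·720·1·720)=720.000000
The bounds max(0,m−m')=0 and min(l+m,l−m')=0 give 1 term
  k=0: (−1)^0·720.0000/(720)·0.5255^6·0.8508^0 = +0.021068
d^3_{-3,-3}(2.0349) = +0.021068
D = (-0.080587-0.996748i)·(+0.021068)·(+0.369936-0.929057i) = -0.020138-0.006191i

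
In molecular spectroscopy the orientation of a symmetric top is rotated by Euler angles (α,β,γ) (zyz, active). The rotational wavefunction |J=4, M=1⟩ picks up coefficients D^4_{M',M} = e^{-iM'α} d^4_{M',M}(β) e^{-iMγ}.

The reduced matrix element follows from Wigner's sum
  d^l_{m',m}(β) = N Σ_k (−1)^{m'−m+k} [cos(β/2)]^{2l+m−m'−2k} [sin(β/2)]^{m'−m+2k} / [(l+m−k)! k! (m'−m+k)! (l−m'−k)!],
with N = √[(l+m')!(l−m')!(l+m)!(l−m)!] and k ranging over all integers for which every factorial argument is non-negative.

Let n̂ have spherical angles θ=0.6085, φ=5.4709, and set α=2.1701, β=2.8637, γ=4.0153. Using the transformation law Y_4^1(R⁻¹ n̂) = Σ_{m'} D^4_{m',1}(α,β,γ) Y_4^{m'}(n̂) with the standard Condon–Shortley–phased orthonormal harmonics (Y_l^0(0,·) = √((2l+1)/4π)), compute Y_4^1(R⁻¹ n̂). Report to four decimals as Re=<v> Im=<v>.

Need the full column D^4_{m',1} for m'=−4..4 at α=2.1701, β=2.8637, γ=4.0153.
cos(β/2)=0.138500, sin(β/2)=0.990362
d^4_{-4,1}: single k=5 term ⇒ +0.018941;  D = -0.000895-0.018920i
d^4_{-3,1}: k∈[4..5] ⇒ +0.004683 -0.143659 = -0.138976;  D = +0.110923-0.083729i
d^4_{-2,1}: k∈[3..5] ⇒ +0.000700 -0.053694 +0.549091 = +0.496097;  D = +0.470143+0.158361i
d^4_{-1,1}: k∈[2..5] ⇒ +0.000069 -0.010619 +0.271490 -0.925451 = -0.664511;  D = +0.180065+0.639650i
d^4_{0,1}: k∈[1..4] ⇒ +0.000004 -0.001328 +0.067918 -0.578793 = -0.512199;  D = +0.328826-0.392710i
d^4_{1,1}: k∈[0..3] ⇒ +0.000000 -0.000104 +0.010619 -0.180993 = -0.170478;  D = -0.169663-0.016644i
d^4_{2,1}: k∈[0..2] ⇒ -0.000004 +0.001050 -0.035796 = -0.034750;  D = +0.016706+0.030470i
d^4_{3,1}: k∈[0..1] ⇒ +0.000055 -0.004683 = -0.004628;  D = +0.002096-0.004126i
d^4_{4,1}: single k=0 term ⇒ -0.000370;  D = -0.000367+0.000048i
Y_4^{m'}(θ=0.6085,φ=5.4709) and Σ D·Y over m':
  (-0.0009-0.0189i)·(-0.0470-0.0051i)  (+0.1109-0.0837i)·(-0.1461+0.1243i)  (+0.4701+0.1584i)·(-0.0218+0.4052i)  (+0.1801+0.6396i)·(+0.2614+0.2758i)  (+0.3288-0.3927i)·(-0.1411+0.0000i)  (-0.1697-0.0166i)·(-0.2614+0.2758i)  (+0.0167+0.0305i)·(-0.0218-0.4052i)  (+0.0021-0.0041i)·(+0.1461+0.1243i)  (-0.0004+0.0000i)·(-0.0470+0.0051i)
Y_4^1(R⁻¹ n̂) = -0.194290+0.436021i

Re=-0.1943 Im=0.4360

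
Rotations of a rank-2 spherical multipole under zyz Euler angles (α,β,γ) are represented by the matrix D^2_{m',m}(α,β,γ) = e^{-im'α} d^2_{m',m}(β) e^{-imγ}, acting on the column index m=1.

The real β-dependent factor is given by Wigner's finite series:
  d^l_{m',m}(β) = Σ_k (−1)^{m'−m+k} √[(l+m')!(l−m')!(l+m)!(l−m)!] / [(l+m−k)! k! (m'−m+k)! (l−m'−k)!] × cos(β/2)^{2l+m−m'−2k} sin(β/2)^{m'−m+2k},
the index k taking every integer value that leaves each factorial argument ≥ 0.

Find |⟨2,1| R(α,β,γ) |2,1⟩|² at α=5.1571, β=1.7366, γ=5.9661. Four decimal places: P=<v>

P=0.3083

First d^2_{1,1}(β=1.7366), then the phase factors e^{-i(1)α} and e^{-i(1)γ}:
With c≡cos(β/2)=0.646125 and s≡sin(β/2)=0.763232, N=[6·1·6·1]^{1/2}=6.000000
k∈{0,1} keeps every argument non-negative
  k=0: (−1)^0·6.0000/(6)·0.6461^4·0.7632^0 = +0.174287
  k=1: (−1)^1·6.0000/(2)·0.6461^2·0.7632^2 = -0.729570
d^2_{1,1}(1.7366) = +0.174287 -0.729570 = -0.555283
|D^2_{1,1}|² = |d^2_{1,1}(β)|² = (-0.555283)² = 0.308339 (the z-rotation phases have unit modulus)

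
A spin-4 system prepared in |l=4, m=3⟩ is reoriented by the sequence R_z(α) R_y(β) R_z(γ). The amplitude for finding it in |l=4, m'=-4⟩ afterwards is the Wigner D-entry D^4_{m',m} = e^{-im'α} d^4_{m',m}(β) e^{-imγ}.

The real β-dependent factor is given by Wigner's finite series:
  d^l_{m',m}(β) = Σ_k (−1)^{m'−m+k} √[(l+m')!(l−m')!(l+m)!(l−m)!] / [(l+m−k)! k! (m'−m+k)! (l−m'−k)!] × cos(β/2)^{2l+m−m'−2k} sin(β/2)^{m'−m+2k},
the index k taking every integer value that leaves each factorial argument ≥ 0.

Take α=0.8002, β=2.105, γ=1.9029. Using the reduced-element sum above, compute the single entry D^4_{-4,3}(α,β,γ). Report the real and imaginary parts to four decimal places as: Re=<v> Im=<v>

First d^4_{-4,3}(β=2.105), then the phase factors e^{-i(-4)α} and e^{-i(3)γ}:
Half-angle: c=0.495401, s=0.868664. N=√(1·40320·5040·1)=14255.272709
k: max(0,(3)−(-4))=7 … min(4+(3),4−(-4))=7
  k=7: (−1)^0·14255.2727/(5040)·0.4954^1·0.8687^7 = +0.522957
d^4_{-4,3}(2.105) = +0.522957
Attach z-rotation phases: D = e^{-i(-4)(0.8002)}·(+0.522957)·e^{-i(3)(1.9029)} = -0.421423-0.309656i

Re=-0.4214 Im=-0.3097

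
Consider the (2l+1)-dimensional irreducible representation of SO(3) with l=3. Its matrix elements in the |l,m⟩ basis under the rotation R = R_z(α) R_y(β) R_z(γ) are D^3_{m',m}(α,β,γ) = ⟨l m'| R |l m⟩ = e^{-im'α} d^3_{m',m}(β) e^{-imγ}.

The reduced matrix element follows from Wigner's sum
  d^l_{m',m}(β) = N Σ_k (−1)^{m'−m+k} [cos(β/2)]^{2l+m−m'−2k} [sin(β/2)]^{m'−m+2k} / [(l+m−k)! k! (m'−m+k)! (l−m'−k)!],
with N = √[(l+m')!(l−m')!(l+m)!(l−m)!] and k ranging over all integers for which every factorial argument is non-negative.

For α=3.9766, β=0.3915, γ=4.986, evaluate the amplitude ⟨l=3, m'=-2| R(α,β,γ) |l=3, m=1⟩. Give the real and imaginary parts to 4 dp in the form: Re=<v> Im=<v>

D^3_{-2,1}(3.9766,0.3915,4.986) = e^{-i·-2·3.9766}·d^3_{-2,1}(0.3915)·e^{-i·1·4.986}. Compute d first:
Half-angle: c=0.980902, s=0.194502. N=√(1·120·24·2)=75.894664
k: max(0,(1)−(-2))=3 … min(3+(1),3−(-2))=4
  k=3: (−1)^0·75.8947/(12)·0.9809^3·0.1945^3 = +0.043922
  k=4: (−1)^1·75.8947/(24)·0.9809^1·0.1945^5 = -0.000863
d^3_{-2,1}(0.3915) = +0.043922 -0.000863 = +0.043058
Phases: e^{-i·(-2)·3.9766}=-0.099056+0.995082i, e^{-i·(1)·4.986}=+0.270210+0.962801i ⇒ D=-0.042405+0.007471i

Re=-0.0424 Im=0.0075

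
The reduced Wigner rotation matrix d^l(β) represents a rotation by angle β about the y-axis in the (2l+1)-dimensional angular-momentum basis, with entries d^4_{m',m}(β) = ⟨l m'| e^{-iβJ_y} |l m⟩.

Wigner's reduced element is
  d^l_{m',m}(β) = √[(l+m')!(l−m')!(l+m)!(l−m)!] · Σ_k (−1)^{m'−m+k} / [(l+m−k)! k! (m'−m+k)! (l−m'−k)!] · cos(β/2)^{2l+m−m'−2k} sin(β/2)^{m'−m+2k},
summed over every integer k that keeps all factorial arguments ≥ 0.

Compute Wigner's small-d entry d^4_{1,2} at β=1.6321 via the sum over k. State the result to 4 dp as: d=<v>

d^4_{1,2}(β=1.6321) via Wigner's sum:
With c≡cos(β/2)=0.685104 and s≡sin(β/2)=0.728445, N=[120·6·720·2]^{1/2}=1018.233765
Admissible k: 1..3 (factorial args all ≥0)
  k=1: (−1)^0·1018.2338/(240)·0.6851^7·0.7284^1 = +0.218942
  k=2: (−1)^1·1018.2338/(48)·0.6851^5·0.7284^3 = -1.237597
  k=3: (−1)^2·1018.2338/(72)·0.6851^3·0.7284^5 = +0.932759
d^4_{1,2}(1.6321) = +0.218942 -1.237597 +0.932759 = -0.085897

d=-0.0859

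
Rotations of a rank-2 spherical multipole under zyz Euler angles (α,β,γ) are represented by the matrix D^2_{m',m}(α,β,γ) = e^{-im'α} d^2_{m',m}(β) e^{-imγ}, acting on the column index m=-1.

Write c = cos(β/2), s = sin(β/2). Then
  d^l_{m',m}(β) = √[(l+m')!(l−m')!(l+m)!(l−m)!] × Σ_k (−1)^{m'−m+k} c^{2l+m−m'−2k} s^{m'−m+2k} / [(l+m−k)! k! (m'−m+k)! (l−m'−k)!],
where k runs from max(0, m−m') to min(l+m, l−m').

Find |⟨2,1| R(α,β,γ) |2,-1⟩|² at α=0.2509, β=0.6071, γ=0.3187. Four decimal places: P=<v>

Split into d^2_{1,-1}(β=0.6071) × two z-phases.
Half-angle: c=0.954281, s=0.298910. N=√(6·1·1·6)=6.000000
Admissible k: 0..1 (factorial args all ≥0)
  k=0: (−1)^2·6.0000/(2)·0.9543^2·0.2989^2 = +0.244092
  k=1: (−1)^3·6.0000/(6)·0.9543^0·0.2989^4 = -0.007983
d^2_{1,-1}(0.6071) = +0.244092 -0.007983 = +0.236110
|D^2_{1,-1}|² = |d^2_{1,-1}(β)|² = (+0.236110)² = 0.055748 (the z-rotation phases have unit modulus)

P=0.0557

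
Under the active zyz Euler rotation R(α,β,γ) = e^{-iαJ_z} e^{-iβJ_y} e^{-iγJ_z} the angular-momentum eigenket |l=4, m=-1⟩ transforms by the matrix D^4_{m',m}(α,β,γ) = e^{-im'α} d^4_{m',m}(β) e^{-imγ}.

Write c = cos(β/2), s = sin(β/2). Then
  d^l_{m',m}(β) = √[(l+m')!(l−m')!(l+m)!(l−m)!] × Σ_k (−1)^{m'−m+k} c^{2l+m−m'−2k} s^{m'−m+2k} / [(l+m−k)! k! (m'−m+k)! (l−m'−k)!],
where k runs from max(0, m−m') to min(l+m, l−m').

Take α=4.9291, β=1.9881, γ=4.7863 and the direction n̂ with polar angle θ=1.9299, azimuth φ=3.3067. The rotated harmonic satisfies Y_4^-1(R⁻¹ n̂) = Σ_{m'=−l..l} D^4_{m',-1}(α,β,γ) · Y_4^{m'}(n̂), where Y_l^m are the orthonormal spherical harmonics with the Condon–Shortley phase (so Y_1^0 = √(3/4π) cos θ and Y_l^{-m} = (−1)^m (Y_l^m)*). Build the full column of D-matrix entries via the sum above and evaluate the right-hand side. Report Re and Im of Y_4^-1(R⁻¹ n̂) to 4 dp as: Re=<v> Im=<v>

Need the full column D^4_{m',-1} for m'=−4..4 at α=4.9291, β=1.9881, γ=4.7863.
cos(β/2)=0.545299, sin(β/2)=0.838241
d^4_{-4,-1}: single k=3 term ⇒ +0.212509;  D = +0.171708-0.125205i
d^4_{-3,-1}: k∈[2..3] ⇒ +0.146629 -0.577478 = -0.430849;  D = -0.322764-0.285403i
d^4_{-2,-1}: k∈[1..3] ⇒ +0.050986 -0.602405 +0.948998 = +0.397579;  D = -0.193163+0.347501i
d^4_{-1,-1}: k∈[0..3] ⇒ +0.007818 -0.277102 +1.309597 -1.031536 = +0.008777;  D = -0.008409-0.002515i
d^4_{0,-1}: k∈[0..3] ⇒ -0.053744 +0.761989 -1.800598 +0.709142 = -0.383210;  D = -0.028298+0.382164i
d^4_{1,-1}: k∈[0..3] ⇒ +0.184735 -1.309597 +1.547304 -0.243754 = +0.178687;  D = +0.176869-0.025430i
d^4_{2,-1}: k∈[0..2] ⇒ -0.401604 +1.423498 -0.672752 = +0.349143;  D = +0.122834+0.326822i
d^4_{3,-1}: k∈[0..1] ⇒ +0.577478 -0.818757 = -0.241278;  D = +0.202318-0.131463i
d^4_{4,-1}: single k=0 term ⇒ -0.502163;  D = +0.357748+0.352397i
Y_4^{m'}(θ=1.9299,φ=3.3067) and Σ D·Y over m':
  (+0.1717-0.1252i)·(+0.2685-0.2086i)  (-0.3228-0.2854i)·(+0.3176-0.1716i)  (-0.1932+0.3475i)·(-0.0376+0.0129i)  (-0.0084-0.0025i)·(-0.3279+0.0546i)  (-0.0283+0.3822i)·(-0.0181+0.0000i)  (+0.1769-0.0254i)·(+0.3279+0.0546i)  (+0.1228+0.3268i)·(-0.0376-0.0129i)  (+0.2023-0.1315i)·(-0.3176-0.1716i)  (+0.3577+0.3524i)·(+0.2685+0.2086i)
Y_4^-1(R⁻¹ n̂) = -0.130570+0.036935i

Re=-0.1306 Im=0.0369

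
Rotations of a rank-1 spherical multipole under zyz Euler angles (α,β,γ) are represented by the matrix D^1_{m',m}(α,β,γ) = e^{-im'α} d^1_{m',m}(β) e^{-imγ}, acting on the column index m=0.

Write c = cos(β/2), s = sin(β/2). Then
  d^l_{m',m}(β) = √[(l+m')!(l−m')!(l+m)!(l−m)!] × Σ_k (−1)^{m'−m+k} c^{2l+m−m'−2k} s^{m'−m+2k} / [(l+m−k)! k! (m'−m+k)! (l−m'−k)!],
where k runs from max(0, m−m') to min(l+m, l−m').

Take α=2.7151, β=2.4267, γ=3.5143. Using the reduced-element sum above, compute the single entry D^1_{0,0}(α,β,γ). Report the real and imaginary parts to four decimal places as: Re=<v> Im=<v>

First d^1_{0,0}(β=2.4267), then the phase factors e^{-i(0)α} and e^{-i(0)γ}:
With c≡cos(β/2)=0.349883 and s≡sin(β/2)=0.936793, N=[1·1·1·1]^{1/2}=1.000000
Admissible k: 0..1 (factorial args all ≥0)
  k=0: (−1)^0·1.0000/(1)·0.3499^2·0.9368^0 = +0.122418
  k=1: (−1)^1·1.0000/(1)·0.3499^0·0.9368^2 = -0.877582
d^1_{0,0}(2.4267) = +0.122418 -0.877582 = -0.755164
D = (+1.000000+0.000000i)·(-0.755164)·(+1.000000+0.000000i) = -0.755164+0.000000i

Re=-0.7552 Im=0.0000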